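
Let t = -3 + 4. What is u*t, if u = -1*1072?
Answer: -1072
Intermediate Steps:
t = 1
u = -1072
u*t = -1072*1 = -1072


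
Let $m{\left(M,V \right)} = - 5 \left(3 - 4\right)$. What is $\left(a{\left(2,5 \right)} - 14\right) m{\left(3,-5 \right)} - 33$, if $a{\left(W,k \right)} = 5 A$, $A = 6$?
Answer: $47$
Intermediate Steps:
$a{\left(W,k \right)} = 30$ ($a{\left(W,k \right)} = 5 \cdot 6 = 30$)
$m{\left(M,V \right)} = 5$ ($m{\left(M,V \right)} = \left(-5\right) \left(-1\right) = 5$)
$\left(a{\left(2,5 \right)} - 14\right) m{\left(3,-5 \right)} - 33 = \left(30 - 14\right) 5 - 33 = 16 \cdot 5 - 33 = 80 - 33 = 47$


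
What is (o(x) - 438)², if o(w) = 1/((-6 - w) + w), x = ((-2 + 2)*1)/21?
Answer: 6911641/36 ≈ 1.9199e+5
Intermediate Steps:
x = 0 (x = (0*1)*(1/21) = 0*(1/21) = 0)
o(w) = -⅙ (o(w) = 1/(-6) = -⅙)
(o(x) - 438)² = (-⅙ - 438)² = (-2629/6)² = 6911641/36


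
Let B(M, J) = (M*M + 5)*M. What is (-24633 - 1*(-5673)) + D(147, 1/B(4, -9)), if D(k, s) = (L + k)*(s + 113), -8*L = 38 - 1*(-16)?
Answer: -348329/112 ≈ -3110.1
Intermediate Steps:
L = -27/4 (L = -(38 - 1*(-16))/8 = -(38 + 16)/8 = -⅛*54 = -27/4 ≈ -6.7500)
B(M, J) = M*(5 + M²) (B(M, J) = (M² + 5)*M = (5 + M²)*M = M*(5 + M²))
D(k, s) = (113 + s)*(-27/4 + k) (D(k, s) = (-27/4 + k)*(s + 113) = (-27/4 + k)*(113 + s) = (113 + s)*(-27/4 + k))
(-24633 - 1*(-5673)) + D(147, 1/B(4, -9)) = (-24633 - 1*(-5673)) + (-3051/4 + 113*147 - 27*1/(4*(5 + 4²))/4 + 147/((4*(5 + 4²)))) = (-24633 + 5673) + (-3051/4 + 16611 - 27*1/(4*(5 + 16))/4 + 147/((4*(5 + 16)))) = -18960 + (-3051/4 + 16611 - 27/(4*(4*21)) + 147/((4*21))) = -18960 + (-3051/4 + 16611 - 27/4/84 + 147/84) = -18960 + (-3051/4 + 16611 - 27/4*1/84 + 147*(1/84)) = -18960 + (-3051/4 + 16611 - 9/112 + 7/4) = -18960 + 1775191/112 = -348329/112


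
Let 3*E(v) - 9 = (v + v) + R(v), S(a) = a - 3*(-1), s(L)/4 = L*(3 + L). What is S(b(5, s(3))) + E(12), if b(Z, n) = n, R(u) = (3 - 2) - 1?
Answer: 86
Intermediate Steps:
R(u) = 0 (R(u) = 1 - 1 = 0)
s(L) = 4*L*(3 + L) (s(L) = 4*(L*(3 + L)) = 4*L*(3 + L))
S(a) = 3 + a (S(a) = a + 3 = 3 + a)
E(v) = 3 + 2*v/3 (E(v) = 3 + ((v + v) + 0)/3 = 3 + (2*v + 0)/3 = 3 + (2*v)/3 = 3 + 2*v/3)
S(b(5, s(3))) + E(12) = (3 + 4*3*(3 + 3)) + (3 + (2/3)*12) = (3 + 4*3*6) + (3 + 8) = (3 + 72) + 11 = 75 + 11 = 86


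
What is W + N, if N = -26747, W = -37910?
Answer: -64657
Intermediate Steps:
W + N = -37910 - 26747 = -64657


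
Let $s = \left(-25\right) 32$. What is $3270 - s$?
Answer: $4070$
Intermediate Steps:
$s = -800$
$3270 - s = 3270 - -800 = 3270 + 800 = 4070$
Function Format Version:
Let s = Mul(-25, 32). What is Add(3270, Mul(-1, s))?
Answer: 4070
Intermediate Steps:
s = -800
Add(3270, Mul(-1, s)) = Add(3270, Mul(-1, -800)) = Add(3270, 800) = 4070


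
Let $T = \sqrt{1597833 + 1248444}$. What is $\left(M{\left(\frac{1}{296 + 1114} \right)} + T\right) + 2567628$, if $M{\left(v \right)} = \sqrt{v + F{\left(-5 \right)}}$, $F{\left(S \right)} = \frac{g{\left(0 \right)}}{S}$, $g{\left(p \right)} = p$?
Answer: $2567628 + 3 \sqrt{316253} + \frac{\sqrt{1410}}{1410} \approx 2.5693 \cdot 10^{6}$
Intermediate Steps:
$F{\left(S \right)} = 0$ ($F{\left(S \right)} = \frac{0}{S} = 0$)
$T = 3 \sqrt{316253}$ ($T = \sqrt{2846277} = 3 \sqrt{316253} \approx 1687.1$)
$M{\left(v \right)} = \sqrt{v}$ ($M{\left(v \right)} = \sqrt{v + 0} = \sqrt{v}$)
$\left(M{\left(\frac{1}{296 + 1114} \right)} + T\right) + 2567628 = \left(\sqrt{\frac{1}{296 + 1114}} + 3 \sqrt{316253}\right) + 2567628 = \left(\sqrt{\frac{1}{1410}} + 3 \sqrt{316253}\right) + 2567628 = \left(\frac{\sqrt{1410}}{1410} + 3 \sqrt{316253}\right) + 2567628 = \left(3 \sqrt{316253} + \frac{\sqrt{1410}}{1410}\right) + 2567628 = 2567628 + 3 \sqrt{316253} + \frac{\sqrt{1410}}{1410}$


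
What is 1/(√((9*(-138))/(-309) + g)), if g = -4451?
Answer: -I*√47178017/458039 ≈ -0.014996*I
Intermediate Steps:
1/(√((9*(-138))/(-309) + g)) = 1/(√((9*(-138))/(-309) - 4451)) = 1/(√(-1242*(-1/309) - 4451)) = 1/(√(414/103 - 4451)) = 1/(√(-458039/103)) = 1/(I*√47178017/103) = -I*√47178017/458039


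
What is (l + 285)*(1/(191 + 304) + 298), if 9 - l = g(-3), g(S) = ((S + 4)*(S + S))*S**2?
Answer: 17111276/165 ≈ 1.0370e+5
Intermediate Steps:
g(S) = 2*S**3*(4 + S) (g(S) = ((4 + S)*(2*S))*S**2 = (2*S*(4 + S))*S**2 = 2*S**3*(4 + S))
l = 63 (l = 9 - 2*(-3)**3*(4 - 3) = 9 - 2*(-27) = 9 - 1*(-54) = 9 + 54 = 63)
(l + 285)*(1/(191 + 304) + 298) = (63 + 285)*(1/(191 + 304) + 298) = 348*(1/495 + 298) = 348*(147511/495) = 17111276/165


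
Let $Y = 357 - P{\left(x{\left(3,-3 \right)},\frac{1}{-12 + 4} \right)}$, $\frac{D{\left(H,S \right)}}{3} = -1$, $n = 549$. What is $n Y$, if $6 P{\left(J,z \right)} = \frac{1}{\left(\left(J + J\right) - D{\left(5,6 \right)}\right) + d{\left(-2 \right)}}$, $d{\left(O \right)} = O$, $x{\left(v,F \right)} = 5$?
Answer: $\frac{4311663}{22} \approx 1.9598 \cdot 10^{5}$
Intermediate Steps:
$D{\left(H,S \right)} = -3$ ($D{\left(H,S \right)} = 3 \left(-1\right) = -3$)
$P{\left(J,z \right)} = \frac{1}{6 \left(1 + 2 J\right)}$ ($P{\left(J,z \right)} = \frac{1}{6 \left(\left(\left(J + J\right) - -3\right) - 2\right)} = \frac{1}{6 \left(\left(2 J + 3\right) - 2\right)} = \frac{1}{6 \left(\left(3 + 2 J\right) - 2\right)} = \frac{1}{6 \left(1 + 2 J\right)}$)
$Y = \frac{23561}{66}$ ($Y = 357 - \frac{1}{6 \left(1 + 2 \cdot 5\right)} = 357 - \frac{1}{6 \left(1 + 10\right)} = 357 - \frac{1}{6 \cdot 11} = 357 - \frac{1}{6} \cdot \frac{1}{11} = 357 - \frac{1}{66} = \frac{23561}{66} \approx 356.98$)
$n Y = 549 \cdot \frac{23561}{66} = \frac{4311663}{22}$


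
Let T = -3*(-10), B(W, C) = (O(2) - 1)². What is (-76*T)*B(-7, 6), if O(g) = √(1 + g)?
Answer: -9120 + 4560*√3 ≈ -1221.8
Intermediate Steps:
B(W, C) = (-1 + √3)² (B(W, C) = (√(1 + 2) - 1)² = (√3 - 1)² = (-1 + √3)²)
T = 30
(-76*T)*B(-7, 6) = (-76*30)*(1 - √3)² = -2280*(1 - √3)²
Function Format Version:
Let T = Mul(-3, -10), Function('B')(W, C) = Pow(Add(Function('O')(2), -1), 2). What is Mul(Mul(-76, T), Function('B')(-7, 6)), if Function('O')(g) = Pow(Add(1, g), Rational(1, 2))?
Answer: Add(-9120, Mul(4560, Pow(3, Rational(1, 2)))) ≈ -1221.8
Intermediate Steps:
Function('B')(W, C) = Pow(Add(-1, Pow(3, Rational(1, 2))), 2) (Function('B')(W, C) = Pow(Add(Pow(Add(1, 2), Rational(1, 2)), -1), 2) = Pow(Add(Pow(3, Rational(1, 2)), -1), 2) = Pow(Add(-1, Pow(3, Rational(1, 2))), 2))
T = 30
Mul(Mul(-76, T), Function('B')(-7, 6)) = Mul(Mul(-76, 30), Pow(Add(1, Mul(-1, Pow(3, Rational(1, 2)))), 2)) = Mul(-2280, Pow(Add(1, Mul(-1, Pow(3, Rational(1, 2)))), 2))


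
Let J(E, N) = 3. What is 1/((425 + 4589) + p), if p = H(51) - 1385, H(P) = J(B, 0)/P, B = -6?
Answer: 17/61694 ≈ 0.00027555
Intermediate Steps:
H(P) = 3/P
p = -23544/17 (p = 3/51 - 1385 = 3*(1/51) - 1385 = 1/17 - 1385 = -23544/17 ≈ -1384.9)
1/((425 + 4589) + p) = 1/((425 + 4589) - 23544/17) = 1/(5014 - 23544/17) = 1/(61694/17) = 17/61694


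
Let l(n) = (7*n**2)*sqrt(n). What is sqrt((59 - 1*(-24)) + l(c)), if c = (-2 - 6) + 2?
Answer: sqrt(83 + 252*I*sqrt(6)) ≈ 18.786 + 16.429*I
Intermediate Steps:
c = -6 (c = -8 + 2 = -6)
l(n) = 7*n**(5/2)
sqrt((59 - 1*(-24)) + l(c)) = sqrt((59 - 1*(-24)) + 7*(-6)**(5/2)) = sqrt((59 + 24) + 7*(36*I*sqrt(6))) = sqrt(83 + 252*I*sqrt(6))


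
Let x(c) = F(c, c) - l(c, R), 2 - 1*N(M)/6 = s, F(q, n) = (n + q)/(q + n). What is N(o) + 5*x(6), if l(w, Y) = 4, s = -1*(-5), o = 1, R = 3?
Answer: -33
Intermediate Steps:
F(q, n) = 1 (F(q, n) = (n + q)/(n + q) = 1)
s = 5
N(M) = -18 (N(M) = 12 - 6*5 = 12 - 30 = -18)
x(c) = -3 (x(c) = 1 - 1*4 = 1 - 4 = -3)
N(o) + 5*x(6) = -18 + 5*(-3) = -18 - 15 = -33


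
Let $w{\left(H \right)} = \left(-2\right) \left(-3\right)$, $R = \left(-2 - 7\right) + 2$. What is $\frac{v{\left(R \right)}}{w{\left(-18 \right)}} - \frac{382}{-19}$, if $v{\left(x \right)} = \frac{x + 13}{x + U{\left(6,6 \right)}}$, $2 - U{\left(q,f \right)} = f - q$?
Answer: $\frac{1891}{95} \approx 19.905$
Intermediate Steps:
$R = -7$ ($R = -9 + 2 = -7$)
$w{\left(H \right)} = 6$
$U{\left(q,f \right)} = 2 + q - f$ ($U{\left(q,f \right)} = 2 - \left(f - q\right) = 2 + q - f$)
$v{\left(x \right)} = \frac{13 + x}{2 + x}$ ($v{\left(x \right)} = \frac{x + 13}{x + \left(2 + 6 - 6\right)} = \frac{13 + x}{x + \left(2 + 6 - 6\right)} = \frac{13 + x}{x + 2} = \frac{13 + x}{2 + x}$)
$\frac{v{\left(R \right)}}{w{\left(-18 \right)}} - \frac{382}{-19} = \frac{\frac{1}{2 - 7} \left(13 - 7\right)}{6} - \frac{382}{-19} = \frac{1}{-5} \cdot 6 \cdot \frac{1}{6} - - \frac{382}{19} = \left(- \frac{1}{5}\right) 6 \cdot \frac{1}{6} + \frac{382}{19} = \left(- \frac{6}{5}\right) \frac{1}{6} + \frac{382}{19} = - \frac{1}{5} + \frac{382}{19} = \frac{1891}{95}$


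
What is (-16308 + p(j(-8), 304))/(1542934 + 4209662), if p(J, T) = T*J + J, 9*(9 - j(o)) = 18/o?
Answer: -53947/23010384 ≈ -0.0023445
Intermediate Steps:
j(o) = 9 - 2/o
p(J, T) = J + J*T (p(J, T) = J*T + J = J + J*T)
(-16308 + p(j(-8), 304))/(1542934 + 4209662) = (-16308 + (9 - 2/(-8))*(1 + 304))/(1542934 + 4209662) = (-16308 + (9 - 2*(-⅛))*305)/5752596 = (-16308 + (9 + ¼)*305)*(1/5752596) = (-16308 + (37/4)*305)*(1/5752596) = (-16308 + 11285/4)*(1/5752596) = -53947/4*1/5752596 = -53947/23010384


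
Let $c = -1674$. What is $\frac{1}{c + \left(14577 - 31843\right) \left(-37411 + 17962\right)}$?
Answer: $\frac{1}{335804760} \approx 2.9779 \cdot 10^{-9}$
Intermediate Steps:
$\frac{1}{c + \left(14577 - 31843\right) \left(-37411 + 17962\right)} = \frac{1}{-1674 + \left(14577 - 31843\right) \left(-37411 + 17962\right)} = \frac{1}{-1674 - -335806434} = \frac{1}{-1674 + 335806434} = \frac{1}{335804760}$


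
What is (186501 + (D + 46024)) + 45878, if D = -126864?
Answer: 151539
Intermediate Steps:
(186501 + (D + 46024)) + 45878 = (186501 + (-126864 + 46024)) + 45878 = (186501 - 80840) + 45878 = 105661 + 45878 = 151539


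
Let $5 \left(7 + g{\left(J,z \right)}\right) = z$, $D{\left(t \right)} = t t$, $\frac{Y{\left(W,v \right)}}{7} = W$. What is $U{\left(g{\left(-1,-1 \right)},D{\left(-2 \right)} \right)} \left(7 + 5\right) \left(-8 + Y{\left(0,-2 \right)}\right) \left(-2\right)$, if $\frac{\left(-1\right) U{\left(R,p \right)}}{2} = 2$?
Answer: $-768$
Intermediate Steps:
$Y{\left(W,v \right)} = 7 W$
$D{\left(t \right)} = t^{2}$
$g{\left(J,z \right)} = -7 + \frac{z}{5}$
$U{\left(R,p \right)} = -4$ ($U{\left(R,p \right)} = \left(-2\right) 2 = -4$)
$U{\left(g{\left(-1,-1 \right)},D{\left(-2 \right)} \right)} \left(7 + 5\right) \left(-8 + Y{\left(0,-2 \right)}\right) \left(-2\right) = - 4 \left(7 + 5\right) \left(-8 + 7 \cdot 0\right) \left(-2\right) = - 4 \cdot 12 \left(-8 + 0\right) \left(-2\right) = - 4 \cdot 12 \left(-8\right) \left(-2\right) = \left(-4\right) \left(-96\right) \left(-2\right) = 384 \left(-2\right) = -768$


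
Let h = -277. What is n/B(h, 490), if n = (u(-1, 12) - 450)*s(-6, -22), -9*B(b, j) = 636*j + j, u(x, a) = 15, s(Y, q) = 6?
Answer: 2349/31213 ≈ 0.075257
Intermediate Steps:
B(b, j) = -637*j/9 (B(b, j) = -(636*j + j)/9 = -637*j/9)
n = -2610 (n = (15 - 450)*6 = -435*6 = -2610)
n/B(h, 490) = -2610/((-637/9*490)) = -2610/(-312130/9) = -2610*(-9/312130) = 2349/31213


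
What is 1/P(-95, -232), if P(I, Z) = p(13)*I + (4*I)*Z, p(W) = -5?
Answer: 1/88635 ≈ 1.1282e-5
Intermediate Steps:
P(I, Z) = -5*I + 4*I*Z (P(I, Z) = -5*I + (4*I)*Z = -5*I + 4*I*Z)
1/P(-95, -232) = 1/(-95*(-5 + 4*(-232))) = 1/(-95*(-5 - 928)) = 1/(-95*(-933)) = 1/88635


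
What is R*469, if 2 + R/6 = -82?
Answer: -236376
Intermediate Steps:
R = -504 (R = -12 + 6*(-82) = -12 - 492 = -504)
R*469 = -504*469 = -236376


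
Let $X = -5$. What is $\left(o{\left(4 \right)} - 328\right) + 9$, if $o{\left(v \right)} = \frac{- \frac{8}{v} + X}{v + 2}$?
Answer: $- \frac{1921}{6} \approx -320.17$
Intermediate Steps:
$o{\left(v \right)} = \frac{-5 - \frac{8}{v}}{2 + v}$ ($o{\left(v \right)} = \frac{- \frac{8}{v} - 5}{v + 2} = \frac{-5 - \frac{8}{v}}{2 + v}$)
$\left(o{\left(4 \right)} - 328\right) + 9 = \left(\frac{-8 - 20}{4 \left(2 + 4\right)} - 328\right) + 9 = \left(\frac{-8 - 20}{4 \cdot 6} - 328\right) + 9 = \left(\frac{1}{4} \cdot \frac{1}{6} \left(-28\right) - 328\right) + 9 = \left(- \frac{7}{6} - 328\right) + 9 = - \frac{1975}{6} + 9 = - \frac{1921}{6}$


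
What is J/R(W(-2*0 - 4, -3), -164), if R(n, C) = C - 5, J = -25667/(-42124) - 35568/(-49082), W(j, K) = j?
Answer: -1379027063/174706299196 ≈ -0.0078934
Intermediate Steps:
J = 1379027063/1033765084 (J = -25667*(-1/42124) - 35568*(-1/49082) = 25667/42124 + 17784/24541 = 1379027063/1033765084 ≈ 1.3340)
R(n, C) = -5 + C
J/R(W(-2*0 - 4, -3), -164) = 1379027063/(1033765084*(-5 - 164)) = (1379027063/1033765084)/(-169) = (1379027063/1033765084)*(-1/169) = -1379027063/174706299196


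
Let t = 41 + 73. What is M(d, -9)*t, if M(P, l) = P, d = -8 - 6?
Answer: -1596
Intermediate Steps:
d = -14
t = 114
M(d, -9)*t = -14*114 = -1596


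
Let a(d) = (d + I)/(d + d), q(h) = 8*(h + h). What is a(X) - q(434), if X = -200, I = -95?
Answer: -555461/80 ≈ -6943.3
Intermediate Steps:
q(h) = 16*h (q(h) = 8*(2*h) = 16*h)
a(d) = (-95 + d)/(2*d) (a(d) = (d - 95)/(d + d) = (-95 + d)/((2*d)) = (-95 + d)*(1/(2*d)) = (-95 + d)/(2*d))
a(X) - q(434) = (½)*(-95 - 200)/(-200) - 16*434 = (½)*(-1/200)*(-295) - 1*6944 = 59/80 - 6944 = -555461/80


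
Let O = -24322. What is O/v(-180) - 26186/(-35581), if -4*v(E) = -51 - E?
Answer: 3464982322/4589949 ≈ 754.91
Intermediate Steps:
v(E) = 51/4 + E/4 (v(E) = -(-51 - E)/4 = 51/4 + E/4)
O/v(-180) - 26186/(-35581) = -24322/(51/4 + (1/4)*(-180)) - 26186/(-35581) = -24322/(51/4 - 45) - 26186*(-1/35581) = -24322/(-129/4) + 26186/35581 = -24322*(-4/129) + 26186/35581 = 97288/129 + 26186/35581 = 3464982322/4589949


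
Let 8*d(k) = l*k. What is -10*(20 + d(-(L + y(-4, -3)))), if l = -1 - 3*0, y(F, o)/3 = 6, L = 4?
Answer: -455/2 ≈ -227.50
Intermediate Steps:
y(F, o) = 18 (y(F, o) = 3*6 = 18)
l = -1 (l = -1 + 0 = -1)
d(k) = -k/8 (d(k) = (-k)/8 = -k/8)
-10*(20 + d(-(L + y(-4, -3)))) = -10*(20 - (-1)*(4 + 18)/8) = -10*(20 - (-1)*22/8) = -10*(20 - ⅛*(-22)) = -10*(20 + 11/4) = -10*91/4 = -455/2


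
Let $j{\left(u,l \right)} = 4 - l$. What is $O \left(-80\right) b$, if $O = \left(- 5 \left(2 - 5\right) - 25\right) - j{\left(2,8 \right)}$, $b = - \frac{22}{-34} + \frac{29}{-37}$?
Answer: $- \frac{41280}{629} \approx -65.628$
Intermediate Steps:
$b = - \frac{86}{629}$ ($b = \left(-22\right) \left(- \frac{1}{34}\right) + 29 \left(- \frac{1}{37}\right) = \frac{11}{17} - \frac{29}{37} = - \frac{86}{629} \approx -0.13672$)
$O = -6$ ($O = \left(- 5 \left(2 - 5\right) - 25\right) - \left(4 - 8\right) = \left(\left(-5\right) \left(-3\right) - 25\right) - \left(4 - 8\right) = \left(15 - 25\right) - -4 = -10 + 4 = -6$)
$O \left(-80\right) b = \left(-6\right) \left(-80\right) \left(- \frac{86}{629}\right) = 480 \left(- \frac{86}{629}\right) = - \frac{41280}{629}$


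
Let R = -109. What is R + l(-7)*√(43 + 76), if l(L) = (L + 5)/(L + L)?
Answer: -109 + √119/7 ≈ -107.44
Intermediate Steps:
l(L) = (5 + L)/(2*L) (l(L) = (5 + L)/((2*L)) = (5 + L)*(1/(2*L)) = (5 + L)/(2*L))
R + l(-7)*√(43 + 76) = -109 + ((½)*(5 - 7)/(-7))*√(43 + 76) = -109 + ((½)*(-⅐)*(-2))*√119 = -109 + √119/7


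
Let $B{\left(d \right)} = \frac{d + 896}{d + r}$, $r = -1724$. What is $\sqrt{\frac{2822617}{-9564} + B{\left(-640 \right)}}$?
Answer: $\frac{i \sqrt{262013281659687}}{942054} \approx 17.182 i$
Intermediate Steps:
$B{\left(d \right)} = \frac{896 + d}{-1724 + d}$ ($B{\left(d \right)} = \frac{d + 896}{d - 1724} = \frac{896 + d}{-1724 + d}$)
$\sqrt{\frac{2822617}{-9564} + B{\left(-640 \right)}} = \sqrt{\frac{2822617}{-9564} + \frac{896 - 640}{-1724 - 640}} = \sqrt{2822617 \left(- \frac{1}{9564}\right) + \frac{1}{-2364} \cdot 256} = \sqrt{- \frac{2822617}{9564} - \frac{64}{591}} = \sqrt{- \frac{556259581}{1884108}} = \frac{i \sqrt{262013281659687}}{942054}$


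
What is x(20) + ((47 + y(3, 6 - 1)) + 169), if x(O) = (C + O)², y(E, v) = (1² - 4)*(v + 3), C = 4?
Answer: 768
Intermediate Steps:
y(E, v) = -9 - 3*v (y(E, v) = (1 - 4)*(3 + v) = -3*(3 + v) = -9 - 3*v)
x(O) = (4 + O)²
x(20) + ((47 + y(3, 6 - 1)) + 169) = (4 + 20)² + ((47 + (-9 - 3*(6 - 1))) + 169) = 24² + ((47 + (-9 - 3*5)) + 169) = 576 + ((47 + (-9 - 15)) + 169) = 576 + ((47 - 24) + 169) = 576 + (23 + 169) = 576 + 192 = 768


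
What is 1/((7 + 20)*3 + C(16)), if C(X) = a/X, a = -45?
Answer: 16/1251 ≈ 0.012790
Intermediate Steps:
C(X) = -45/X
1/((7 + 20)*3 + C(16)) = 1/((7 + 20)*3 - 45/16) = 1/(27*3 - 45*1/16) = 1/(81 - 45/16) = 1/(1251/16) = 16/1251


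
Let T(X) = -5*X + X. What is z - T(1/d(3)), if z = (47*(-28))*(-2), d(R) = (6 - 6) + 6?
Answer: 7898/3 ≈ 2632.7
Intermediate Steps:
d(R) = 6 (d(R) = 0 + 6 = 6)
T(X) = -4*X
z = 2632 (z = -1316*(-2) = 2632)
z - T(1/d(3)) = 2632 - (-4)/6 = 2632 - 1*(-2/3) = 2632 + 2/3 = 7898/3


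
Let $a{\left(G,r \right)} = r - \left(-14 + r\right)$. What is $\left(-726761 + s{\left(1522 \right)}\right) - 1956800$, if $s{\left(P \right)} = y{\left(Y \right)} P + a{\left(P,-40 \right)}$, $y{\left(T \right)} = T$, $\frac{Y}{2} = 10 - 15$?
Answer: $-2698767$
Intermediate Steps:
$a{\left(G,r \right)} = 14$
$Y = -10$ ($Y = 2 \left(10 - 15\right) = 2 \left(-5\right) = -10$)
$s{\left(P \right)} = 14 - 10 P$ ($s{\left(P \right)} = - 10 P + 14 = 14 - 10 P$)
$\left(-726761 + s{\left(1522 \right)}\right) - 1956800 = \left(-726761 + \left(14 - 15220\right)\right) - 1956800 = \left(-726761 - 15206\right) - 1956800 = -741967 - 1956800 = -2698767$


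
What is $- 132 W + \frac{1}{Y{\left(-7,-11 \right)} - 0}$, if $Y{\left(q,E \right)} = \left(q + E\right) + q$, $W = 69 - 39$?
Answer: $- \frac{99001}{25} \approx -3960.0$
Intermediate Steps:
$W = 30$
$Y{\left(q,E \right)} = E + 2 q$ ($Y{\left(q,E \right)} = \left(E + q\right) + q = E + 2 q$)
$- 132 W + \frac{1}{Y{\left(-7,-11 \right)} - 0} = \left(-132\right) 30 + \frac{1}{\left(-11 + 2 \left(-7\right)\right) - 0} = -3960 + \frac{1}{\left(-11 - 14\right) + 0} = -3960 + \frac{1}{-25 + 0} = -3960 + \frac{1}{-25} = -3960 - \frac{1}{25} = - \frac{99001}{25}$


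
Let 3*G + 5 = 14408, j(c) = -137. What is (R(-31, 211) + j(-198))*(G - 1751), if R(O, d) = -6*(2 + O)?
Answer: 112850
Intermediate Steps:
R(O, d) = -12 - 6*O
G = 4801 (G = -5/3 + (⅓)*14408 = -5/3 + 14408/3 = 4801)
(R(-31, 211) + j(-198))*(G - 1751) = ((-12 - 6*(-31)) - 137)*(4801 - 1751) = ((-12 + 186) - 137)*3050 = (174 - 137)*3050 = 37*3050 = 112850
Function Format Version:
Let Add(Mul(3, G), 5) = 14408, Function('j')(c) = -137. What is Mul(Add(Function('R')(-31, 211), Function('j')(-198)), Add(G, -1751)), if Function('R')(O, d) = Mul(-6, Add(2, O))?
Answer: 112850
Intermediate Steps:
Function('R')(O, d) = Add(-12, Mul(-6, O))
G = 4801 (G = Add(Rational(-5, 3), Mul(Rational(1, 3), 14408)) = Add(Rational(-5, 3), Rational(14408, 3)) = 4801)
Mul(Add(Function('R')(-31, 211), Function('j')(-198)), Add(G, -1751)) = Mul(Add(Add(-12, Mul(-6, -31)), -137), Add(4801, -1751)) = Mul(Add(Add(-12, 186), -137), 3050) = Mul(Add(174, -137), 3050) = Mul(37, 3050) = 112850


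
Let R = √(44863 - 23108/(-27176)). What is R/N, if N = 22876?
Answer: √2070845163206/155419544 ≈ 0.0092591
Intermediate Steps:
R = √2070845163206/6794 (R = √(44863 - 23108*(-1/27176)) = √(44863 + 5777/6794) = √(304804999/6794) = √2070845163206/6794 ≈ 211.81)
R/N = (√2070845163206/6794)/22876 = (√2070845163206/6794)*(1/22876) = √2070845163206/155419544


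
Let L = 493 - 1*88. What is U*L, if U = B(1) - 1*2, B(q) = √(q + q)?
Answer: -810 + 405*√2 ≈ -237.24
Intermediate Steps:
L = 405 (L = 493 - 88 = 405)
B(q) = √2*√q (B(q) = √(2*q) = √2*√q)
U = -2 + √2 (U = √2*√1 - 1*2 = √2*1 - 2 = √2 - 2 = -2 + √2 ≈ -0.58579)
U*L = (-2 + √2)*405 = -810 + 405*√2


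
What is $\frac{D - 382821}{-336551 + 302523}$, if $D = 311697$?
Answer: $\frac{17781}{8507} \approx 2.0902$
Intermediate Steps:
$\frac{D - 382821}{-336551 + 302523} = \frac{311697 - 382821}{-336551 + 302523} = - \frac{71124}{-34028} = \left(-71124\right) \left(- \frac{1}{34028}\right) = \frac{17781}{8507}$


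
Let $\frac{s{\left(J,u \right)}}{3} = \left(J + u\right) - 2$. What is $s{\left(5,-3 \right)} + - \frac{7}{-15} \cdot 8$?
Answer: $\frac{56}{15} \approx 3.7333$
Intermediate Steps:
$s{\left(J,u \right)} = -6 + 3 J + 3 u$ ($s{\left(J,u \right)} = 3 \left(\left(J + u\right) - 2\right) = 3 \left(-2 + J + u\right) = -6 + 3 J + 3 u$)
$s{\left(5,-3 \right)} + - \frac{7}{-15} \cdot 8 = \left(-6 + 3 \cdot 5 + 3 \left(-3\right)\right) + - \frac{7}{-15} \cdot 8 = \left(-6 + 15 - 9\right) + \left(-7\right) \left(- \frac{1}{15}\right) 8 = 0 + \frac{7}{15} \cdot 8 = 0 + \frac{56}{15} = \frac{56}{15}$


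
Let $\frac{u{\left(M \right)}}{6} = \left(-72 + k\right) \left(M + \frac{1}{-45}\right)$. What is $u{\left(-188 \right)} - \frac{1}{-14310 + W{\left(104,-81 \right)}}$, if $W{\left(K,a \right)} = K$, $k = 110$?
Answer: $- \frac{9134969401}{213090} \approx -42869.0$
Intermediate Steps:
$u{\left(M \right)} = - \frac{76}{15} + 228 M$ ($u{\left(M \right)} = 6 \left(-72 + 110\right) \left(M + \frac{1}{-45}\right) = 6 \cdot 38 \left(M - \frac{1}{45}\right) = 6 \cdot 38 \left(- \frac{1}{45} + M\right) = 6 \left(- \frac{38}{45} + 38 M\right) = - \frac{76}{15} + 228 M$)
$u{\left(-188 \right)} - \frac{1}{-14310 + W{\left(104,-81 \right)}} = \left(- \frac{76}{15} + 228 \left(-188\right)\right) - \frac{1}{-14310 + 104} = \left(- \frac{76}{15} - 42864\right) - \frac{1}{-14206} = - \frac{643036}{15} - - \frac{1}{14206} = - \frac{643036}{15} + \frac{1}{14206} = - \frac{9134969401}{213090}$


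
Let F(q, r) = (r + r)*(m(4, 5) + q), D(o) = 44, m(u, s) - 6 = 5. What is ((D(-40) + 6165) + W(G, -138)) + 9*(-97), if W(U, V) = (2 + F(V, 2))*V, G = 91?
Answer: 75164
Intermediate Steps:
m(u, s) = 11 (m(u, s) = 6 + 5 = 11)
F(q, r) = 2*r*(11 + q) (F(q, r) = (r + r)*(11 + q) = (2*r)*(11 + q) = 2*r*(11 + q))
W(U, V) = V*(46 + 4*V) (W(U, V) = (2 + 2*2*(11 + V))*V = (2 + (44 + 4*V))*V = (46 + 4*V)*V = V*(46 + 4*V))
((D(-40) + 6165) + W(G, -138)) + 9*(-97) = ((44 + 6165) + 2*(-138)*(23 + 2*(-138))) + 9*(-97) = (6209 + 2*(-138)*(23 - 276)) - 873 = (6209 + 2*(-138)*(-253)) - 873 = (6209 + 69828) - 873 = 76037 - 873 = 75164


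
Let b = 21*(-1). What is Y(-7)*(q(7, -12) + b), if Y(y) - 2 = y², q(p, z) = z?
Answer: -1683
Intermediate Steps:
Y(y) = 2 + y²
b = -21
Y(-7)*(q(7, -12) + b) = (2 + (-7)²)*(-12 - 21) = (2 + 49)*(-33) = 51*(-33) = -1683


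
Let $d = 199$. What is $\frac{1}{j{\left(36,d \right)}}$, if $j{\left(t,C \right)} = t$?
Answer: $\frac{1}{36} \approx 0.027778$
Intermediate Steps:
$\frac{1}{j{\left(36,d \right)}} = \frac{1}{36}$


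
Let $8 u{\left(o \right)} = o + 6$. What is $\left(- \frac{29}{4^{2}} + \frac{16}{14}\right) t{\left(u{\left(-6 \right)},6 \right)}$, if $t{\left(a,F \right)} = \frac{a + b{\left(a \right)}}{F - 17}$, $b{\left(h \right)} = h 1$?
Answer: $0$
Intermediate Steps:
$b{\left(h \right)} = h$
$u{\left(o \right)} = \frac{3}{4} + \frac{o}{8}$ ($u{\left(o \right)} = \frac{o + 6}{8} = \frac{6 + o}{8} = \frac{3}{4} + \frac{o}{8}$)
$t{\left(a,F \right)} = \frac{2 a}{-17 + F}$ ($t{\left(a,F \right)} = \frac{a + a}{F - 17} = \frac{2 a}{-17 + F}$)
$\left(- \frac{29}{4^{2}} + \frac{16}{14}\right) t{\left(u{\left(-6 \right)},6 \right)} = \left(- \frac{29}{4^{2}} + \frac{16}{14}\right) \frac{2 \left(\frac{3}{4} + \frac{1}{8} \left(-6\right)\right)}{-17 + 6} = \left(- \frac{29}{16} + 16 \cdot \frac{1}{14}\right) \frac{2 \left(\frac{3}{4} - \frac{3}{4}\right)}{-11} = \left(\left(-29\right) \frac{1}{16} + \frac{8}{7}\right) 2 \cdot 0 \left(- \frac{1}{11}\right) = \left(- \frac{29}{16} + \frac{8}{7}\right) 0 = \left(- \frac{75}{112}\right) 0 = 0$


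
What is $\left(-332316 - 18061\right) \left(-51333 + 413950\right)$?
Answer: $-127052656609$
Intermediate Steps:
$\left(-332316 - 18061\right) \left(-51333 + 413950\right) = \left(-350377\right) 362617 = -127052656609$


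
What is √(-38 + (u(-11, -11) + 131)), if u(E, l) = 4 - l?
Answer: 6*√3 ≈ 10.392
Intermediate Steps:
√(-38 + (u(-11, -11) + 131)) = √(-38 + ((4 - 1*(-11)) + 131)) = √(-38 + ((4 + 11) + 131)) = √(-38 + (15 + 131)) = √(-38 + 146) = √108 = 6*√3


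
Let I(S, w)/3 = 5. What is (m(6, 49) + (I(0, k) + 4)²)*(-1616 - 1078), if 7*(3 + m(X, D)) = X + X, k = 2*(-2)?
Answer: -6783492/7 ≈ -9.6907e+5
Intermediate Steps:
k = -4
I(S, w) = 15 (I(S, w) = 3*5 = 15)
m(X, D) = -3 + 2*X/7 (m(X, D) = -3 + (X + X)/7 = -3 + (2*X)/7 = -3 + 2*X/7)
(m(6, 49) + (I(0, k) + 4)²)*(-1616 - 1078) = ((-3 + (2/7)*6) + (15 + 4)²)*(-1616 - 1078) = ((-3 + 12/7) + 19²)*(-2694) = (-9/7 + 361)*(-2694) = (2518/7)*(-2694) = -6783492/7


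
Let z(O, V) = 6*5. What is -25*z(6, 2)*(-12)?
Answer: 9000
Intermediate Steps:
z(O, V) = 30
-25*z(6, 2)*(-12) = -25*30*(-12) = -750*(-12) = 9000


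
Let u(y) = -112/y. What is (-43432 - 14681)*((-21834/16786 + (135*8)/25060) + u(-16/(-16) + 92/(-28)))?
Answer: -378926376498/136577 ≈ -2.7745e+6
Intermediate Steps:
(-43432 - 14681)*((-21834/16786 + (135*8)/25060) + u(-16/(-16) + 92/(-28))) = (-43432 - 14681)*((-21834/16786 + (135*8)/25060) - 112/(-16/(-16) + 92/(-28))) = -58113*((-21834*1/16786 + 1080*(1/25060)) - 112/(-16*(-1/16) + 92*(-1/28))) = -58113*((-10917/8393 + 54/1253) - 112/(1 - 23/7)) = -58113*(-1889397/1502347 - 112/(-16/7)) = -58113*(-1889397/1502347 - 112*(-7/16)) = -58113*(-1889397/1502347 + 49) = -58113*71725606/1502347 = -378926376498/136577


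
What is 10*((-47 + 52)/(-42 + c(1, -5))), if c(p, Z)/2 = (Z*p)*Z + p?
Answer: 5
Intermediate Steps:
c(p, Z) = 2*p + 2*p*Z² (c(p, Z) = 2*((Z*p)*Z + p) = 2*(p*Z² + p) = 2*(p + p*Z²) = 2*p + 2*p*Z²)
10*((-47 + 52)/(-42 + c(1, -5))) = 10*((-47 + 52)/(-42 + 2*1*(1 + (-5)²))) = 10*(5/(-42 + 2*1*(1 + 25))) = 10*(5/(-42 + 2*1*26)) = 10*(5/(-42 + 52)) = 10*(5/10) = 10*(5*(⅒)) = 10*(½) = 5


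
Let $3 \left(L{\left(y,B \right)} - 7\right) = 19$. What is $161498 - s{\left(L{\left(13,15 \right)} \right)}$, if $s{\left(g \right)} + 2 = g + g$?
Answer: $\frac{484420}{3} \approx 1.6147 \cdot 10^{5}$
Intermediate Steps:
$L{\left(y,B \right)} = \frac{40}{3}$ ($L{\left(y,B \right)} = 7 + \frac{1}{3} \cdot 19 = 7 + \frac{19}{3} = \frac{40}{3}$)
$s{\left(g \right)} = -2 + 2 g$ ($s{\left(g \right)} = -2 + \left(g + g\right) = -2 + 2 g$)
$161498 - s{\left(L{\left(13,15 \right)} \right)} = 161498 - \left(-2 + 2 \cdot \frac{40}{3}\right) = 161498 - \left(-2 + \frac{80}{3}\right) = 161498 - \frac{74}{3} = \frac{484420}{3}$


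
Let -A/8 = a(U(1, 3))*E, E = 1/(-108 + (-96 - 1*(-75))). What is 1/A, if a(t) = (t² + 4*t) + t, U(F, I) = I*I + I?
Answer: 43/544 ≈ 0.079044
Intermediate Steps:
U(F, I) = I + I² (U(F, I) = I² + I = I + I²)
a(t) = t² + 5*t
E = -1/129 (E = 1/(-108 + (-96 + 75)) = 1/(-108 - 21) = 1/(-129) = -1/129 ≈ -0.0077519)
A = 544/43 (A = -8*(3*(1 + 3))*(5 + 3*(1 + 3))*(-1)/129 = -8*(3*4)*(5 + 3*4)*(-1)/129 = -8*12*(5 + 12)*(-1)/129 = -8*12*17*(-1)/129 = -1632*(-1)/129 = -8*(-68/43) = 544/43 ≈ 12.651)
1/A = 1/(544/43) = 43/544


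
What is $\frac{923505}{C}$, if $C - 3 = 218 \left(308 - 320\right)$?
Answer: $- \frac{307835}{871} \approx -353.43$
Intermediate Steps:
$C = -2613$ ($C = 3 + 218 \left(308 - 320\right) = 3 + 218 \left(-12\right) = 3 - 2616 = -2613$)
$\frac{923505}{C} = \frac{923505}{-2613} = 923505 \left(- \frac{1}{2613}\right) = - \frac{307835}{871}$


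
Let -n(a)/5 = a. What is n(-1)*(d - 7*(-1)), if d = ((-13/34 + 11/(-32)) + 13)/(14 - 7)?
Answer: 166665/3808 ≈ 43.767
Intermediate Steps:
n(a) = -5*a
d = 6677/3808 (d = ((-13*1/34 + 11*(-1/32)) + 13)/7 = ((-13/34 - 11/32) + 13)*(⅐) = (-395/544 + 13)*(⅐) = (6677/544)*(⅐) = 6677/3808 ≈ 1.7534)
n(-1)*(d - 7*(-1)) = (-5*(-1))*(6677/3808 - 7*(-1)) = 5*(6677/3808 + 7) = 5*(33333/3808) = 166665/3808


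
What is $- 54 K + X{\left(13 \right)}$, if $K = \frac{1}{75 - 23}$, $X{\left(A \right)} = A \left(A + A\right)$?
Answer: $\frac{8761}{26} \approx 336.96$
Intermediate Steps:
$X{\left(A \right)} = 2 A^{2}$ ($X{\left(A \right)} = A 2 A = 2 A^{2}$)
$K = \frac{1}{52} \approx 0.019231$
$- 54 K + X{\left(13 \right)} = \left(-54\right) \frac{1}{52} + 2 \cdot 13^{2} = - \frac{27}{26} + 2 \cdot 169 = - \frac{27}{26} + 338 = \frac{8761}{26}$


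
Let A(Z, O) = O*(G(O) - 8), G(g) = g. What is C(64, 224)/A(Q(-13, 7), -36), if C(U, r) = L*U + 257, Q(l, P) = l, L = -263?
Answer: -5525/528 ≈ -10.464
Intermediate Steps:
C(U, r) = 257 - 263*U (C(U, r) = -263*U + 257 = 257 - 263*U)
A(Z, O) = O*(-8 + O) (A(Z, O) = O*(O - 8) = O*(-8 + O))
C(64, 224)/A(Q(-13, 7), -36) = (257 - 263*64)/((-36*(-8 - 36))) = (257 - 16832)/((-36*(-44))) = -16575/1584 = -16575*1/1584 = -5525/528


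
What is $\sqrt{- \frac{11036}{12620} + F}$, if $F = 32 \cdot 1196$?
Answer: $\frac{\sqrt{380951740155}}{3155} \approx 195.63$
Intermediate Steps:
$F = 38272$
$\sqrt{- \frac{11036}{12620} + F} = \sqrt{- \frac{11036}{12620} + 38272} = \sqrt{\left(-11036\right) \frac{1}{12620} + 38272} = \sqrt{- \frac{2759}{3155} + 38272} = \sqrt{\frac{120745401}{3155}} = \frac{\sqrt{380951740155}}{3155}$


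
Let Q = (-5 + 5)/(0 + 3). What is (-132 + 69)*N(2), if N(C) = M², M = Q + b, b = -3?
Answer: -567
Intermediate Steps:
Q = 0 (Q = 0/3 = 0*(⅓) = 0)
M = -3 (M = 0 - 3 = -3)
N(C) = 9 (N(C) = (-3)² = 9)
(-132 + 69)*N(2) = (-132 + 69)*9 = -63*9 = -567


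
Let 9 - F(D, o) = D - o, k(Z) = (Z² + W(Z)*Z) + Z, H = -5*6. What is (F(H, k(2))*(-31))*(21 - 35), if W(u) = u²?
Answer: 23002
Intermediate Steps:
H = -30
k(Z) = Z + Z² + Z³ (k(Z) = (Z² + Z²*Z) + Z = (Z² + Z³) + Z = Z + Z² + Z³)
F(D, o) = 9 + o - D (F(D, o) = 9 - (D - o) = 9 + (o - D) = 9 + o - D)
(F(H, k(2))*(-31))*(21 - 35) = ((9 + 2*(1 + 2 + 2²) - 1*(-30))*(-31))*(21 - 35) = ((9 + 2*(1 + 2 + 4) + 30)*(-31))*(-14) = ((9 + 2*7 + 30)*(-31))*(-14) = ((9 + 14 + 30)*(-31))*(-14) = (53*(-31))*(-14) = -1643*(-14) = 23002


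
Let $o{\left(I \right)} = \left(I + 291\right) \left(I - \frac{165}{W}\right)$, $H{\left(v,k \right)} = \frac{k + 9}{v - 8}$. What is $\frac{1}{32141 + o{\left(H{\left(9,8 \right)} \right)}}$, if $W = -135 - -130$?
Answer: $\frac{1}{47541} \approx 2.1034 \cdot 10^{-5}$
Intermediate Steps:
$W = -5$ ($W = -135 + 130 = -5$)
$H{\left(v,k \right)} = \frac{9 + k}{-8 + v}$
$o{\left(I \right)} = \left(33 + I\right) \left(291 + I\right)$ ($o{\left(I \right)} = \left(I + 291\right) \left(I - \frac{165}{-5}\right) = \left(291 + I\right) \left(I - -33\right) = \left(291 + I\right) \left(I + 33\right) = \left(291 + I\right) \left(33 + I\right) = \left(33 + I\right) \left(291 + I\right)$)
$\frac{1}{32141 + o{\left(H{\left(9,8 \right)} \right)}} = \frac{1}{32141 + \left(9603 + \left(\frac{9 + 8}{-8 + 9}\right)^{2} + 324 \frac{9 + 8}{-8 + 9}\right)} = \frac{1}{32141 + \left(9603 + \left(1^{-1} \cdot 17\right)^{2} + 324 \cdot 1^{-1} \cdot 17\right)} = \frac{1}{32141 + \left(9603 + \left(1 \cdot 17\right)^{2} + 324 \cdot 1 \cdot 17\right)} = \frac{1}{32141 + \left(9603 + 17^{2} + 324 \cdot 17\right)} = \frac{1}{32141 + \left(9603 + 289 + 5508\right)} = \frac{1}{32141 + 15400} = \frac{1}{47541}$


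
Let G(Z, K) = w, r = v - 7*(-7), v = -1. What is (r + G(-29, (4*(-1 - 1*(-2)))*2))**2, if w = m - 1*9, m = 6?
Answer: 2025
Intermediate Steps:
r = 48 (r = -1 - 7*(-7) = -1 + 49 = 48)
w = -3 (w = 6 - 1*9 = 6 - 9 = -3)
G(Z, K) = -3
(r + G(-29, (4*(-1 - 1*(-2)))*2))**2 = (48 - 3)**2 = 45**2 = 2025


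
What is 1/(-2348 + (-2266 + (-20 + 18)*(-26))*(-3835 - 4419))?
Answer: 1/18272008 ≈ 5.4729e-8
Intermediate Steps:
1/(-2348 + (-2266 + (-20 + 18)*(-26))*(-3835 - 4419)) = 1/(-2348 + (-2266 - 2*(-26))*(-8254)) = 1/(-2348 + (-2266 + 52)*(-8254)) = 1/(-2348 - 2214*(-8254)) = 1/(-2348 + 18274356) = 1/18272008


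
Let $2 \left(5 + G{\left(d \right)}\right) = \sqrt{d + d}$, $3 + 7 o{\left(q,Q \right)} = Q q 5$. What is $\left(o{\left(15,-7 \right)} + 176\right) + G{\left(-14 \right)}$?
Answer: $\frac{669}{7} + i \sqrt{7} \approx 95.571 + 2.6458 i$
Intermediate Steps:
$o{\left(q,Q \right)} = - \frac{3}{7} + \frac{5 Q q}{7}$ ($o{\left(q,Q \right)} = - \frac{3}{7} + \frac{Q q 5}{7} = - \frac{3}{7} + \frac{5 Q q}{7}$)
$G{\left(d \right)} = -5 + \frac{\sqrt{2} \sqrt{d}}{2}$ ($G{\left(d \right)} = -5 + \frac{\sqrt{d + d}}{2} = -5 + \frac{\sqrt{2 d}}{2} = -5 + \frac{\sqrt{2} \sqrt{d}}{2}$)
$\left(o{\left(15,-7 \right)} + 176\right) + G{\left(-14 \right)} = \left(\left(- \frac{3}{7} + \frac{5}{7} \left(-7\right) 15\right) + 176\right) - \left(5 - \frac{\sqrt{2} \sqrt{-14}}{2}\right) = \left(\left(- \frac{3}{7} - 75\right) + 176\right) - \left(5 - \frac{\sqrt{2} i \sqrt{14}}{2}\right) = \left(- \frac{528}{7} + 176\right) - \left(5 - i \sqrt{7}\right) = \frac{704}{7} - \left(5 - i \sqrt{7}\right) = \frac{669}{7} + i \sqrt{7}$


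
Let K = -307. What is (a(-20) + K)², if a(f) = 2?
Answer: 93025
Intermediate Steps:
(a(-20) + K)² = (2 - 307)² = (-305)² = 93025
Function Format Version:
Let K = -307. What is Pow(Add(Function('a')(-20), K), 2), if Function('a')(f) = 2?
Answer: 93025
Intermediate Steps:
Pow(Add(Function('a')(-20), K), 2) = Pow(Add(2, -307), 2) = Pow(-305, 2) = 93025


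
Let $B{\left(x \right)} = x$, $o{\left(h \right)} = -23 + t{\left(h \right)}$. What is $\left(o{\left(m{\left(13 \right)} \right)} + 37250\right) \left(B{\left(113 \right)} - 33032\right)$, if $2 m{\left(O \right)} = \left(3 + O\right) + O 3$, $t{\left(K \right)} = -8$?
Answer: $-1225212261$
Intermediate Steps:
$m{\left(O \right)} = \frac{3}{2} + 2 O$ ($m{\left(O \right)} = \frac{\left(3 + O\right) + O 3}{2} = \frac{\left(3 + O\right) + 3 O}{2} = \frac{3 + 4 O}{2} = \frac{3}{2} + 2 O$)
$o{\left(h \right)} = -31$ ($o{\left(h \right)} = -23 - 8 = -31$)
$\left(o{\left(m{\left(13 \right)} \right)} + 37250\right) \left(B{\left(113 \right)} - 33032\right) = \left(-31 + 37250\right) \left(113 - 33032\right) = 37219 \left(-32919\right) = -1225212261$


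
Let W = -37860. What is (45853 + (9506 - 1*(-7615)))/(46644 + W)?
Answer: 31487/4392 ≈ 7.1692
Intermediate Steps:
(45853 + (9506 - 1*(-7615)))/(46644 + W) = (45853 + (9506 - 1*(-7615)))/(46644 - 37860) = (45853 + (9506 + 7615))/8784 = (45853 + 17121)*(1/8784) = 62974*(1/8784) = 31487/4392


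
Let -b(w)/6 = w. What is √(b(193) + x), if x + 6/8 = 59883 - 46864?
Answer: √47441/2 ≈ 108.90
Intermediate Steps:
b(w) = -6*w
x = 52073/4 (x = -¾ + (59883 - 46864) = -¾ + 13019 = 52073/4 ≈ 13018.)
√(b(193) + x) = √(-6*193 + 52073/4) = √(-1158 + 52073/4) = √(47441/4) = √47441/2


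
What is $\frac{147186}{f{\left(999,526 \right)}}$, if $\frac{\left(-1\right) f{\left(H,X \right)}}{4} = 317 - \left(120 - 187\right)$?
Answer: $- \frac{24531}{256} \approx -95.824$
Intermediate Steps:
$f{\left(H,X \right)} = -1536$ ($f{\left(H,X \right)} = - 4 \left(317 - \left(120 - 187\right)\right) = - 4 \left(317 - -67\right) = - 4 \left(317 + 67\right) = \left(-4\right) 384 = -1536$)
$\frac{147186}{f{\left(999,526 \right)}} = \frac{147186}{-1536} = 147186 \left(- \frac{1}{1536}\right) = - \frac{24531}{256}$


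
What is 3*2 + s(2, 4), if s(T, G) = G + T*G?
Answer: 18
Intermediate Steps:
s(T, G) = G + G*T
3*2 + s(2, 4) = 3*2 + 4*(1 + 2) = 6 + 4*3 = 6 + 12 = 18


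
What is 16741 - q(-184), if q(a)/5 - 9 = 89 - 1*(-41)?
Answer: 16046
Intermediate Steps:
q(a) = 695 (q(a) = 45 + 5*(89 - 1*(-41)) = 45 + 5*(89 + 41) = 45 + 5*130 = 45 + 650 = 695)
16741 - q(-184) = 16741 - 1*695 = 16741 - 695 = 16046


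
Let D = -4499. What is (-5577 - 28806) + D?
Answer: -38882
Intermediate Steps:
(-5577 - 28806) + D = (-5577 - 28806) - 4499 = -34383 - 4499 = -38882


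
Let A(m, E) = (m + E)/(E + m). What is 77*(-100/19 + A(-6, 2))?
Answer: -6237/19 ≈ -328.26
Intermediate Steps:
A(m, E) = 1 (A(m, E) = (E + m)/(E + m) = 1)
77*(-100/19 + A(-6, 2)) = 77*(-100/19 + 1) = 77*(-81/19) = -6237/19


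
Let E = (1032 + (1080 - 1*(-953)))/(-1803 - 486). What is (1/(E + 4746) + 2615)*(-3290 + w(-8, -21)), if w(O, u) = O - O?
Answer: -93436939702960/10860529 ≈ -8.6033e+6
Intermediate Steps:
E = -3065/2289 (E = (1032 + (1080 + 953))/(-2289) = (1032 + 2033)*(-1/2289) = 3065*(-1/2289) = -3065/2289 ≈ -1.3390)
w(O, u) = 0
(1/(E + 4746) + 2615)*(-3290 + w(-8, -21)) = (1/(-3065/2289 + 4746) + 2615)*(-3290 + 0) = (1/(10860529/2289) + 2615)*(-3290) = (2289/10860529 + 2615)*(-3290) = (28400285624/10860529)*(-3290) = -93436939702960/10860529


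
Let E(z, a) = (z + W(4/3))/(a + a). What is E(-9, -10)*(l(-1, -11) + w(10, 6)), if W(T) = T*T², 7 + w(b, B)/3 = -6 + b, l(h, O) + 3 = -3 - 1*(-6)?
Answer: -179/60 ≈ -2.9833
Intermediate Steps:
l(h, O) = 0 (l(h, O) = -3 + (-3 - 1*(-6)) = -3 + (-3 + 6) = -3 + 3 = 0)
w(b, B) = -39 + 3*b (w(b, B) = -21 + 3*(-6 + b) = -21 + (-18 + 3*b) = -39 + 3*b)
W(T) = T³
E(z, a) = (64/27 + z)/(2*a) (E(z, a) = (z + (4/3)³)/(a + a) = (z + (4*(⅓))³)/((2*a)) = (z + (4/3)³)*(1/(2*a)) = (z + 64/27)*(1/(2*a)) = (64/27 + z)*(1/(2*a)) = (64/27 + z)/(2*a))
E(-9, -10)*(l(-1, -11) + w(10, 6)) = ((1/54)*(64 + 27*(-9))/(-10))*(0 + (-39 + 3*10)) = ((1/54)*(-⅒)*(64 - 243))*(0 + (-39 + 30)) = ((1/54)*(-⅒)*(-179))*(0 - 9) = (179/540)*(-9) = -179/60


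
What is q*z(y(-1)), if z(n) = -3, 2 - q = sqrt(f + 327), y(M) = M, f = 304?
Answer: -6 + 3*sqrt(631) ≈ 69.359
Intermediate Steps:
q = 2 - sqrt(631) (q = 2 - sqrt(304 + 327) = 2 - sqrt(631) ≈ -23.120)
q*z(y(-1)) = (2 - sqrt(631))*(-3) = -6 + 3*sqrt(631)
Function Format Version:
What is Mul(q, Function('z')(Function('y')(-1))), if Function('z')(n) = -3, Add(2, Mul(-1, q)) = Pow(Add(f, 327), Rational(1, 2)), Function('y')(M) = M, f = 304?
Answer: Add(-6, Mul(3, Pow(631, Rational(1, 2)))) ≈ 69.359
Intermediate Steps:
q = Add(2, Mul(-1, Pow(631, Rational(1, 2)))) (q = Add(2, Mul(-1, Pow(Add(304, 327), Rational(1, 2)))) = Add(2, Mul(-1, Pow(631, Rational(1, 2)))) ≈ -23.120)
Mul(q, Function('z')(Function('y')(-1))) = Mul(Add(2, Mul(-1, Pow(631, Rational(1, 2)))), -3) = Add(-6, Mul(3, Pow(631, Rational(1, 2))))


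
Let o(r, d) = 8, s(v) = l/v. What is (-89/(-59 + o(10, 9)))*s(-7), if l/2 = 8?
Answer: -1424/357 ≈ -3.9888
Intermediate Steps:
l = 16 (l = 2*8 = 16)
s(v) = 16/v
(-89/(-59 + o(10, 9)))*s(-7) = (-89/(-59 + 8))*(16/(-7)) = (-89/(-51))*(16*(-1/7)) = -1/51*(-89)*(-16/7) = (89/51)*(-16/7) = -1424/357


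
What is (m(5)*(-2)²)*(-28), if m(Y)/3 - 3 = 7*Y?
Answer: -12768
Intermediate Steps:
m(Y) = 9 + 21*Y (m(Y) = 9 + 3*(7*Y) = 9 + 21*Y)
(m(5)*(-2)²)*(-28) = ((9 + 21*5)*(-2)²)*(-28) = ((9 + 105)*4)*(-28) = (114*4)*(-28) = 456*(-28) = -12768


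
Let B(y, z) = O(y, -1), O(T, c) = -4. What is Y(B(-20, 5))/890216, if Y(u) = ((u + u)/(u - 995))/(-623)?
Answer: -1/69256245429 ≈ -1.4439e-11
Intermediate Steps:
B(y, z) = -4
Y(u) = -2*u/(623*(-995 + u)) (Y(u) = ((2*u)/(-995 + u))*(-1/623) = (2*u/(-995 + u))*(-1/623) = -2*u/(623*(-995 + u)))
Y(B(-20, 5))/890216 = -2*(-4)/(-619885 + 623*(-4))/890216 = -2*(-4)/(-619885 - 2492)*(1/890216) = -2*(-4)/(-622377)*(1/890216) = -2*(-4)*(-1/622377)*(1/890216) = -8/622377*1/890216 = -1/69256245429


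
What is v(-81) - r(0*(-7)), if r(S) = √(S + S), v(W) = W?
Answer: -81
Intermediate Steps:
r(S) = √2*√S (r(S) = √(2*S) = √2*√S)
v(-81) - r(0*(-7)) = -81 - √2*√(0*(-7)) = -81 - √2*√0 = -81 - √2*0 = -81 - 1*0 = -81 + 0 = -81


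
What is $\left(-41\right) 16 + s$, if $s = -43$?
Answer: $-699$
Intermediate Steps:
$\left(-41\right) 16 + s = \left(-41\right) 16 - 43 = -656 - 43 = -699$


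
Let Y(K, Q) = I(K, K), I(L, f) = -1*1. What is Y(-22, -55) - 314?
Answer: -315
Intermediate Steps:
I(L, f) = -1
Y(K, Q) = -1
Y(-22, -55) - 314 = -1 - 314 = -315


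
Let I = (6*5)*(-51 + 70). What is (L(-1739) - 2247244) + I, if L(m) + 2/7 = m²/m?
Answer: -15738893/7 ≈ -2.2484e+6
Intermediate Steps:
I = 570 (I = 30*19 = 570)
L(m) = -2/7 + m (L(m) = -2/7 + m²/m = -2/7 + m)
(L(-1739) - 2247244) + I = ((-2/7 - 1739) - 2247244) + 570 = (-12175/7 - 2247244) + 570 = -15742883/7 + 570 = -15738893/7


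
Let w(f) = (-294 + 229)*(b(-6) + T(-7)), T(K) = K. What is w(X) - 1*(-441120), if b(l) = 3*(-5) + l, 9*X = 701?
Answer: 442940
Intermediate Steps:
X = 701/9 (X = (1/9)*701 = 701/9 ≈ 77.889)
b(l) = -15 + l
w(f) = 1820 (w(f) = (-294 + 229)*((-15 - 6) - 7) = -65*(-21 - 7) = -65*(-28) = 1820)
w(X) - 1*(-441120) = 1820 - 1*(-441120) = 1820 + 441120 = 442940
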